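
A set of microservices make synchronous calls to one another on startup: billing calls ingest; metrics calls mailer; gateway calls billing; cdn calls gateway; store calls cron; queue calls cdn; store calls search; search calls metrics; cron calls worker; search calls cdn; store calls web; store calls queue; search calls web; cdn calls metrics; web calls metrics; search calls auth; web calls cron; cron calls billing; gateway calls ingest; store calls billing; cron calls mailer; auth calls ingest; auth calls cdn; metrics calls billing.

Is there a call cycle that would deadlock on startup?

DFS with white/gray/black marking, starting from billing:
billing gray
  ingest gray
  ingest black
billing black
mailer gray
mailer black
worker gray
worker black
auth gray
  auth→ingest: ingest black — skip
  cdn gray
    metrics gray
      metrics→mailer: mailer black — skip
      metrics→billing: billing black — skip
    metrics black
    gateway gray
      gateway→ingest: ingest black — skip
      gateway→billing: billing black — skip
    gateway black
  cdn black
auth black
store gray
  search gray
    web gray
      web→metrics: metrics black — skip
      cron gray
        cron→mailer: mailer black — skip
        cron→billing: billing black — skip
        cron→worker: worker black — skip
      cron black
    web black
    search→auth: auth black — skip
    search→metrics: metrics black — skip
    search→cdn: cdn black — skip
  search black
  queue gray
    queue→cdn: cdn black — skip
  queue black
  store→billing: billing black — skip
  store→cron: cron black — skip
  store→web: web black — skip
store black
Every edge goes to a white or black vertex — no back edge, so the graph is acyclic.

No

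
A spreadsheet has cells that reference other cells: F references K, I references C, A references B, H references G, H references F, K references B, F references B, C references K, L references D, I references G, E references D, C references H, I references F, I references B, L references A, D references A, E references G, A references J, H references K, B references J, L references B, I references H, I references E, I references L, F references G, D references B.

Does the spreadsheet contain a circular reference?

DFS with white/gray/black marking, starting from J:
J gray
J black
A gray
  A→J: J black — skip
  B gray
    B→J: J black — skip
  B black
A black
C gray
  K gray
    K→B: B black — skip
  K black
  H gray
    H→K: K black — skip
    F gray
      F→K: K black — skip
      G gray
      G black
      F→B: B black — skip
    F black
    H→G: G black — skip
  H black
C black
D gray
  D→A: A black — skip
  D→B: B black — skip
D black
E gray
  E→D: D black — skip
  E→G: G black — skip
E black
I gray
  I→H: H black — skip
  I→E: E black — skip
  I→F: F black — skip
  L gray
    L→A: A black — skip
    L→B: B black — skip
    L→D: D black — skip
  L black
  I→B: B black — skip
  I→C: C black — skip
  I→G: G black — skip
I black
Every edge goes to a white or black vertex — no back edge, so the graph is acyclic.

No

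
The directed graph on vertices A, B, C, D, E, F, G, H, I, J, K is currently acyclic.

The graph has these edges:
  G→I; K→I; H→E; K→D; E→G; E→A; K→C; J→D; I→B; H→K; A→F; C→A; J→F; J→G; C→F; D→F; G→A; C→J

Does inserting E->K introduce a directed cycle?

Adding E→K creates a cycle iff K can already reach E.
Explore from K: no path reaches E. The graph stays acyclic.

No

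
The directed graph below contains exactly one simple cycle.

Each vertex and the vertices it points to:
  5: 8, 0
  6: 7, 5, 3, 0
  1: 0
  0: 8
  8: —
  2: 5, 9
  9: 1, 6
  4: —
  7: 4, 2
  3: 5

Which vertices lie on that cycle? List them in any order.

2, 6, 7, 9

DFS with gray/black marking from 9:
9 gray
  1 gray
    0 gray
      8 gray
      8 black
    0 black
  1 black
  6 gray
    7 gray
      4 gray
      4 black
      2 gray
        5 gray
          5→8: 8 black — skip
          5→0: 0 black — skip
        5 black
        2→9: 9 is gray → back edge
Back edge closes the cycle 9 → 6 → 7 → 2 → 9; its vertices are {2, 6, 7, 9}.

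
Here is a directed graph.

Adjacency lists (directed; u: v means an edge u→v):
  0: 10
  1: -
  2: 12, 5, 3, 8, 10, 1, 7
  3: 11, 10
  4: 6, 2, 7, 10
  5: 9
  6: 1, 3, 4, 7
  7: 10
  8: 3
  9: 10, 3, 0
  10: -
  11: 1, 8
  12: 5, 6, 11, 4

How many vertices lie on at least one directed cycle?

A vertex is on a directed cycle iff it belongs to a strongly connected component of size ≥ 2 (or has a self-loop).
The vertices on cycles are {2, 3, 4, 6, 8, 11, 12} — 7 in total.

7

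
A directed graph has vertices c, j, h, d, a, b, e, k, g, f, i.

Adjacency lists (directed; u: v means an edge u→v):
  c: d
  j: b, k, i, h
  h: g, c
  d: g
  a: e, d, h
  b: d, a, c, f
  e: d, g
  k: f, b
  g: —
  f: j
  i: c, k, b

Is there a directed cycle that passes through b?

Yes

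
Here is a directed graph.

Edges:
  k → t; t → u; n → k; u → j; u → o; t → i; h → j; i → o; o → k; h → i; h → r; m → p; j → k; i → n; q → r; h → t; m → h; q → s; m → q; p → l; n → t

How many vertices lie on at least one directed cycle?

7

A vertex is on a directed cycle iff it belongs to a strongly connected component of size ≥ 2 (or has a self-loop).
The vertices on cycles are {i, j, k, n, o, t, u} — 7 in total.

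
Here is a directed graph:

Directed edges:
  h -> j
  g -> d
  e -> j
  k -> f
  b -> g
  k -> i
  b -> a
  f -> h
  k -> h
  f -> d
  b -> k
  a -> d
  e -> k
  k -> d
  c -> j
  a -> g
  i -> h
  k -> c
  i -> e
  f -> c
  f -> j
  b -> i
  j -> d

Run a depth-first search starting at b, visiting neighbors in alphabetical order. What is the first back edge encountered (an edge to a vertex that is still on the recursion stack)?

k→i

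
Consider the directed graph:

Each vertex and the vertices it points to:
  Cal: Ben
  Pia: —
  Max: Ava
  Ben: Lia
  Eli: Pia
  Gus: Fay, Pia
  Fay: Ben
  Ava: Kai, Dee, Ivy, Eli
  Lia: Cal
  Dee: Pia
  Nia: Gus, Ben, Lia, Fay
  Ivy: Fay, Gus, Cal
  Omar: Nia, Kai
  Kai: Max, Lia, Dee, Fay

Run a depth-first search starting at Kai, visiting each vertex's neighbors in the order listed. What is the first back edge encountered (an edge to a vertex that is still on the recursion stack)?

DFS from Kai (visiting each vertex's neighbors in the order listed); mark gray on enter, black on exit:
Kai gray
  Max gray
    Ava gray
      Ava→Kai: Kai is gray → back edge
First back edge: Ava → Kai.

Ava→Kai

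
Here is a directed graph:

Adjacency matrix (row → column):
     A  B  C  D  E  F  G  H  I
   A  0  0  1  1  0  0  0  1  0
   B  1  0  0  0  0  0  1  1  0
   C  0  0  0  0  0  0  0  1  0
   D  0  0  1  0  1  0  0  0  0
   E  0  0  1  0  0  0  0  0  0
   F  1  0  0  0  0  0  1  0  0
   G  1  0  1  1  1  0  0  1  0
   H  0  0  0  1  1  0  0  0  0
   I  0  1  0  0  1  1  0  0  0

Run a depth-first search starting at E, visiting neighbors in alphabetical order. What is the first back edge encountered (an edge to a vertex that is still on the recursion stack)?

DFS from E (visiting neighbors in alphabetical order); mark gray on enter, black on exit:
E gray
  C gray
    H gray
      D gray
        D→C: C is gray → back edge
First back edge: D → C.

D→C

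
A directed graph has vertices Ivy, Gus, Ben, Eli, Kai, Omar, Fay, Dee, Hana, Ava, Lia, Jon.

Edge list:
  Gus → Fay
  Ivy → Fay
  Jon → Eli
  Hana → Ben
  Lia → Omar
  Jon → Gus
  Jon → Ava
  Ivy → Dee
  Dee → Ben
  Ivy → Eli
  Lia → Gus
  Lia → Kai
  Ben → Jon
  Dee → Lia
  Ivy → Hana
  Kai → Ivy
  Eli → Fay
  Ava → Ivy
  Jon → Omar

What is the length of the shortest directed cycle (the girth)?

4

For each vertex v, BFS finds the shortest path from v back to v.
The shortest such closed walk is Ivy → Dee → Lia → Kai → Ivy, length 4.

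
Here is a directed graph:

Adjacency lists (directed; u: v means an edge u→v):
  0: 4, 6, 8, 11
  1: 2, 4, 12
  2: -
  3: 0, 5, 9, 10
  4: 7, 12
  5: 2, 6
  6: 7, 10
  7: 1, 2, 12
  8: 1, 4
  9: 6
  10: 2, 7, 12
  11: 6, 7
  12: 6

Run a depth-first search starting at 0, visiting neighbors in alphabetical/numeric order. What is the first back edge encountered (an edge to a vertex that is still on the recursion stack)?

DFS from 0 (visiting neighbors in alphabetical/numeric order); mark gray on enter, black on exit:
0 gray
  4 gray
    7 gray
      1 gray
        2 gray
        2 black
        1→4: 4 is gray → back edge
First back edge: 1 → 4.

1→4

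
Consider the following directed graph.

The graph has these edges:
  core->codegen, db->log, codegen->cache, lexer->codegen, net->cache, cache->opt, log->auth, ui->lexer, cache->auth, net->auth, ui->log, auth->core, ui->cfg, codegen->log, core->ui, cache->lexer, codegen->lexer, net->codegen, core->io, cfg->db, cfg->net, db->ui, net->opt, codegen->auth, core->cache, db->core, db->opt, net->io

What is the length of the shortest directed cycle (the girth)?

2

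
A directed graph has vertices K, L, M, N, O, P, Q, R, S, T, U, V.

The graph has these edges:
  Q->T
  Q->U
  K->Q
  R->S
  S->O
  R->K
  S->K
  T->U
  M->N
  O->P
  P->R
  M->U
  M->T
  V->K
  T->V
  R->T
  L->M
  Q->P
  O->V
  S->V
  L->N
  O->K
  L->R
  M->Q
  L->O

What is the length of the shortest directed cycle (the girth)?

4

For each vertex v, BFS finds the shortest path from v back to v.
The shortest such closed walk is R → S → O → P → R, length 4.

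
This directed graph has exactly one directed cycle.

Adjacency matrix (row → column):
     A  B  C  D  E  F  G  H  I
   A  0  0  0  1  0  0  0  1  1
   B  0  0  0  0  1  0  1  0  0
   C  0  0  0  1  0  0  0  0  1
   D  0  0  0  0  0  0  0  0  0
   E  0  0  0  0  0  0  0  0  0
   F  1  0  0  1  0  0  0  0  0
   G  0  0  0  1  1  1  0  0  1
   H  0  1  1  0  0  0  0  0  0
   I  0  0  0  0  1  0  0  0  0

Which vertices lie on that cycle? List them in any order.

DFS with gray/black marking from A:
A gray
  H gray
    C gray
      I gray
        E gray
        E black
      I black
      D gray
      D black
    C black
    B gray
      B→E: E black — skip
      G gray
        G→E: E black — skip
        F gray
          F→A: A is gray → back edge
Back edge closes the cycle A → H → B → G → F → A; its vertices are {A, B, F, G, H}.

A, B, F, G, H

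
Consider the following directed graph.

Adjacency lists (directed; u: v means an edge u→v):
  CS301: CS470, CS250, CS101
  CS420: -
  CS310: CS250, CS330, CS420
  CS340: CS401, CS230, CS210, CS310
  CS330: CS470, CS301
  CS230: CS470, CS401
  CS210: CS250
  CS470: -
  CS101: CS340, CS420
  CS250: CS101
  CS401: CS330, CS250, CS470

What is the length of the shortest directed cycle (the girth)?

For each vertex v, BFS finds the shortest path from v back to v.
The shortest such closed walk is CS101 → CS340 → CS210 → CS250 → CS101, length 4.

4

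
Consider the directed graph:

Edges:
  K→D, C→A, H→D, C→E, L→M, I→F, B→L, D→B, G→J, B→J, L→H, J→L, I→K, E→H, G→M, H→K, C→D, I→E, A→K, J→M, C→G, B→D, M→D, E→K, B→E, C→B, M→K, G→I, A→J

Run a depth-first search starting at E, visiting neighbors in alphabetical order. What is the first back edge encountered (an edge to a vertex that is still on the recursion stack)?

B->D

DFS from E (visiting neighbors in alphabetical order); mark gray on enter, black on exit:
E gray
  H gray
    D gray
      B gray
        B→D: D is gray → back edge
First back edge: B → D.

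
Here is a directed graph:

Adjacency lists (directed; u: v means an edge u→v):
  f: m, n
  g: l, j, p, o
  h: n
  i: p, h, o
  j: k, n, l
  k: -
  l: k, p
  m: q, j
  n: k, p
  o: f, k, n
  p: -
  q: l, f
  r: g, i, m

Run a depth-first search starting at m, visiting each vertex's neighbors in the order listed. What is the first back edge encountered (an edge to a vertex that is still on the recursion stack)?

DFS from m (visiting each vertex's neighbors in the order listed); mark gray on enter, black on exit:
m gray
  q gray
    l gray
      k gray
      k black
      p gray
      p black
    l black
    f gray
      f→m: m is gray → back edge
First back edge: f → m.

f->m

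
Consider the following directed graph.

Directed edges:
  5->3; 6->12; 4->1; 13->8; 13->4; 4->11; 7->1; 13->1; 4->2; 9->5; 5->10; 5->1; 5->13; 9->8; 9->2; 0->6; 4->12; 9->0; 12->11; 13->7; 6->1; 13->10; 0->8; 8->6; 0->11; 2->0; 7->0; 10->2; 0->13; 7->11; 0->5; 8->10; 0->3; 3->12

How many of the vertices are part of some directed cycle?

8

A vertex is on a directed cycle iff it belongs to a strongly connected component of size ≥ 2 (or has a self-loop).
The vertices on cycles are {0, 2, 4, 5, 7, 8, 10, 13} — 8 in total.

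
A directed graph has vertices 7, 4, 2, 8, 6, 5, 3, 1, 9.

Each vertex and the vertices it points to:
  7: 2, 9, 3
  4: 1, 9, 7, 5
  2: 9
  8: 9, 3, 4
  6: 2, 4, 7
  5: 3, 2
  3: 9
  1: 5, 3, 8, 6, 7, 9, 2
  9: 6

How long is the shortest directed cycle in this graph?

3

For each vertex v, BFS finds the shortest path from v back to v.
The shortest such closed walk is 4 → 1 → 6 → 4, length 3.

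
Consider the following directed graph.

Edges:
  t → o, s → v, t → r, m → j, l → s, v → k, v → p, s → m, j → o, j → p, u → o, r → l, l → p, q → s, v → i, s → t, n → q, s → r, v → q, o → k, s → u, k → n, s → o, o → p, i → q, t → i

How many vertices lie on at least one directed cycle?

A vertex is on a directed cycle iff it belongs to a strongly connected component of size ≥ 2 (or has a self-loop).
The vertices on cycles are {i, j, k, l, m, n, o, q, r, s, t, u, v} — 13 in total.

13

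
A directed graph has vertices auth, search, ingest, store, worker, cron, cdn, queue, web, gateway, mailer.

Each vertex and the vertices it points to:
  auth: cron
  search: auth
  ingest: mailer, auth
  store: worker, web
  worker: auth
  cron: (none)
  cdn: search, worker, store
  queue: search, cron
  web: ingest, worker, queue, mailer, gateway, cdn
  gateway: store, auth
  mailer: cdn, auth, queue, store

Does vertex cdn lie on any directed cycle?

Yes

cdn is on a cycle iff cdn can reach itself via ≥1 edge.
cdn → store → web → cdn — yes.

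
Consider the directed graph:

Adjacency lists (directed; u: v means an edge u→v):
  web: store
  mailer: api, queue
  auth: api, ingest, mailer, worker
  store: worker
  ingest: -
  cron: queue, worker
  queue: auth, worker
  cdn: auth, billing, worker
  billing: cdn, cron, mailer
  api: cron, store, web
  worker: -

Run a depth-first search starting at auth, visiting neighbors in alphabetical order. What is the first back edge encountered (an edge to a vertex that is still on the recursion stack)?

queue→auth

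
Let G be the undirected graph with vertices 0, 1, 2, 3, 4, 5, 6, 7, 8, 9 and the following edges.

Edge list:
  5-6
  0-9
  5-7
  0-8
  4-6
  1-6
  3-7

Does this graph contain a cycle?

DFS, tracking each vertex's parent; an edge to a visited non-parent vertex closes a cycle.
Start from 1:
visit 1 (parent –)
  visit 6 (parent 1)
    visit 4 (parent 6)
      4–6: parent, skip
    visit 5 (parent 6)
      visit 7 (parent 5)
        visit 3 (parent 7)
          3–7: parent, skip
        7–5: parent, skip
      5–6: parent, skip
    6–1: parent, skip
visit 0 (parent –)
  visit 9 (parent 0)
    9–0: parent, skip
  visit 8 (parent 0)
    8–0: parent, skip
visit 2 (parent –)
No non-parent visited neighbor found — the graph is a forest.

No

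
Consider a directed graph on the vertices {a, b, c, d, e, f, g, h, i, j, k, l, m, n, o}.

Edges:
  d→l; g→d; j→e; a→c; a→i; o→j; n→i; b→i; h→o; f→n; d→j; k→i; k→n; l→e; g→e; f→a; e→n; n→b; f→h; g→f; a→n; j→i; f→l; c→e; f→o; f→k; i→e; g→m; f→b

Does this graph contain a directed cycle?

Yes

DFS with white/gray/black marking, starting from n:
n gray
  i gray
    e gray
      e→n: n is gray → back edge
Back edge found, so a cycle exists: n → i → e → n.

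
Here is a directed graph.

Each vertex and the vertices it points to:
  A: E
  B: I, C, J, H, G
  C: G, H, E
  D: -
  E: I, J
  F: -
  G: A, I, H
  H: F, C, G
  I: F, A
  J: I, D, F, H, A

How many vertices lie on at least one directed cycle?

A vertex is on a directed cycle iff it belongs to a strongly connected component of size ≥ 2 (or has a self-loop).
The vertices on cycles are {A, C, E, G, H, I, J} — 7 in total.

7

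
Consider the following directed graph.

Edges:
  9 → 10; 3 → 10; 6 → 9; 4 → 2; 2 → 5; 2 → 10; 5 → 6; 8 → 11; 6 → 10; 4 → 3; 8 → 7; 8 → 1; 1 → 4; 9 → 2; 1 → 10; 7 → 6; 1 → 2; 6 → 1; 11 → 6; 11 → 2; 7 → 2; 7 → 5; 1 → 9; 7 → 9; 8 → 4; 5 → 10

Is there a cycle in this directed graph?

Yes

DFS with white/gray/black marking, starting from 4:
4 gray
  3 gray
    10 gray
    10 black
  3 black
  2 gray
    2→10: 10 black — skip
    5 gray
      5→10: 10 black — skip
      6 gray
        6→10: 10 black — skip
        9 gray
          9→10: 10 black — skip
          9→2: 2 is gray → back edge
Back edge found, so a cycle exists: 2 → 5 → 6 → 9 → 2.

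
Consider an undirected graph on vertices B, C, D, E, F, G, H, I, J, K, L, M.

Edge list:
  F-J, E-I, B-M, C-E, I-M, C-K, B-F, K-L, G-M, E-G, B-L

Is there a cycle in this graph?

DFS, tracking each vertex's parent; an edge to a visited non-parent vertex closes a cycle.
Start from C:
visit C (parent –)
  visit E (parent C)
    visit G (parent E)
      G–E: parent, skip
      visit M (parent G)
        M–G: parent, skip
        visit I (parent M)
          I–M: parent, skip
          I–E: E visited and ≠ parent → cycle
Cycle: E – G – M – I – E.

Yes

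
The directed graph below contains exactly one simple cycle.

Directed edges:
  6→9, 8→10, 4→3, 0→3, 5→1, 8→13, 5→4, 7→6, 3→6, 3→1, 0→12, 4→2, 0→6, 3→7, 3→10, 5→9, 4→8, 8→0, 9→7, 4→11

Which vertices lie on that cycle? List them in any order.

6, 7, 9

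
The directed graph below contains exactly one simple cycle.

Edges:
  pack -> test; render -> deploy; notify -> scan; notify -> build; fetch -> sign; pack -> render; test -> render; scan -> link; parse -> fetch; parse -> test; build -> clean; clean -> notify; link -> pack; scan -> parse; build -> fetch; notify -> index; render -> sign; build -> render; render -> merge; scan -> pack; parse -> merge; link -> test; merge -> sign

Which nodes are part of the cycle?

build, clean, notify

DFS with gray/black marking from clean:
clean gray
  notify gray
    scan gray
      pack gray
        render gray
          merge gray
            sign gray
            sign black
          merge black
          render→sign: sign black — skip
          deploy gray
          deploy black
        render black
        test gray
          test→render: render black — skip
        test black
      pack black
      parse gray
        parse→merge: merge black — skip
        parse→test: test black — skip
        fetch gray
          fetch→sign: sign black — skip
        fetch black
      parse black
      link gray
        link→pack: pack black — skip
        link→test: test black — skip
      link black
    scan black
    build gray
      build→render: render black — skip
      build→clean: clean is gray → back edge
Back edge closes the cycle clean → notify → build → clean; its vertices are {build, clean, notify}.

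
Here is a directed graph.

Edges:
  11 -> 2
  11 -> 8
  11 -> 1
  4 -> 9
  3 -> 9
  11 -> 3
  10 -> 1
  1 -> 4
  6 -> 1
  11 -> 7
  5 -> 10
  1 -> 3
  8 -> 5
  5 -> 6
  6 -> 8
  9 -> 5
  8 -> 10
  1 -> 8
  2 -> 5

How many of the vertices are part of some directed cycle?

8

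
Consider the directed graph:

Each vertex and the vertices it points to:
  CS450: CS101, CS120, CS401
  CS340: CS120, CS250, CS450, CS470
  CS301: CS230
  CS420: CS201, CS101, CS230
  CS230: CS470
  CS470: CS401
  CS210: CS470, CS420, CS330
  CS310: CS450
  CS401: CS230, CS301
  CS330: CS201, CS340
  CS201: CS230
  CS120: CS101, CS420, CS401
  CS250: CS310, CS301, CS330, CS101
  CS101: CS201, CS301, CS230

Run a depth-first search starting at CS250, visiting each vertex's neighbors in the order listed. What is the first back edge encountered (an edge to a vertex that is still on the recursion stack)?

DFS from CS250 (visiting each vertex's neighbors in the order listed); mark gray on enter, black on exit:
CS250 gray
  CS310 gray
    CS450 gray
      CS101 gray
        CS201 gray
          CS230 gray
            CS470 gray
              CS401 gray
                CS401→CS230: CS230 is gray → back edge
First back edge: CS401 → CS230.

CS401->CS230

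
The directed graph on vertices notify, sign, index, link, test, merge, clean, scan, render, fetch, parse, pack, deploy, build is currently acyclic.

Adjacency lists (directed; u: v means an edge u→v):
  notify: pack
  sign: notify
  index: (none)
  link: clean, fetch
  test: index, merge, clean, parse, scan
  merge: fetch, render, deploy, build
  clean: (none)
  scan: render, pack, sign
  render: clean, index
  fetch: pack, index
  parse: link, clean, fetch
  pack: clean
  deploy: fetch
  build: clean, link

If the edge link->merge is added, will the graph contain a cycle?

Yes

Adding link→merge creates a cycle iff merge can already reach link.
Path from merge: merge → build → link.
So merge → … → link → merge is a cycle.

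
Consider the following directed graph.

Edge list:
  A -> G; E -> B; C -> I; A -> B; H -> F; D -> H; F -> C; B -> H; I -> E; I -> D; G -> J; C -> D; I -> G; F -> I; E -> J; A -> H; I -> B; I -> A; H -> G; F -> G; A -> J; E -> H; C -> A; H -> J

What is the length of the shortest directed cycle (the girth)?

4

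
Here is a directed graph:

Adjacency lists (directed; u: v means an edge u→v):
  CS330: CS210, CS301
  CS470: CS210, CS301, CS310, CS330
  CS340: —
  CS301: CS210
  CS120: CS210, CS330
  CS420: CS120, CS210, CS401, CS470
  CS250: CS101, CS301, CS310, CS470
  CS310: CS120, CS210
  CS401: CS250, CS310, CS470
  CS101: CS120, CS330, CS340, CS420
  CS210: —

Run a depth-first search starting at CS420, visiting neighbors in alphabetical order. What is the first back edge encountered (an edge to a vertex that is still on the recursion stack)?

CS101→CS420

DFS from CS420 (visiting neighbors in alphabetical order); mark gray on enter, black on exit:
CS420 gray
  CS120 gray
    CS210 gray
    CS210 black
    CS330 gray
      CS330→CS210: CS210 black — skip
      CS301 gray
        CS301→CS210: CS210 black — skip
      CS301 black
    CS330 black
  CS120 black
  CS420→CS210: CS210 black — skip
  CS401 gray
    CS250 gray
      CS101 gray
        CS101→CS120: CS120 black — skip
        CS101→CS330: CS330 black — skip
        CS340 gray
        CS340 black
        CS101→CS420: CS420 is gray → back edge
First back edge: CS101 → CS420.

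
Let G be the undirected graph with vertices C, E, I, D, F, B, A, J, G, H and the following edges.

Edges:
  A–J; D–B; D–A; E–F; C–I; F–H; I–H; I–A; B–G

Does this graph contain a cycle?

DFS, tracking each vertex's parent; an edge to a visited non-parent vertex closes a cycle.
Start from I:
visit I (parent –)
  visit C (parent I)
    C–I: parent, skip
  visit A (parent I)
    visit J (parent A)
      J–A: parent, skip
    A–I: parent, skip
    visit D (parent A)
      D–A: parent, skip
      visit B (parent D)
        visit G (parent B)
          G–B: parent, skip
        B–D: parent, skip
  visit H (parent I)
    visit F (parent H)
      F–H: parent, skip
      visit E (parent F)
        E–F: parent, skip
    H–I: parent, skip
No non-parent visited neighbor found — the graph is a forest.

No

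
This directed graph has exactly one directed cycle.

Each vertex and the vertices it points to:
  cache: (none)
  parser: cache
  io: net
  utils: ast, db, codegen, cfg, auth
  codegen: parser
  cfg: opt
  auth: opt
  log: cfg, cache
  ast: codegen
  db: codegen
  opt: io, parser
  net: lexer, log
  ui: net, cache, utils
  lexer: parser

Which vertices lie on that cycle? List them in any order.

DFS with gray/black marking from net:
net gray
  lexer gray
    parser gray
      cache gray
      cache black
    parser black
  lexer black
  log gray
    cfg gray
      opt gray
        io gray
          io→net: net is gray → back edge
Back edge closes the cycle net → log → cfg → opt → io → net; its vertices are {io, cfg, log, net, opt}.

io, cfg, log, net, opt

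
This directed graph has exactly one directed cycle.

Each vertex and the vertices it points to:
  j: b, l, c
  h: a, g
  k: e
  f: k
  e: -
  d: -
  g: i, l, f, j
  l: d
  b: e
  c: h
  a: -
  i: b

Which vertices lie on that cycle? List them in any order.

c, g, h, j

DFS with gray/black marking from g:
g gray
  i gray
    b gray
      e gray
      e black
    b black
  i black
  l gray
    d gray
    d black
  l black
  f gray
    k gray
      k→e: e black — skip
    k black
  f black
  j gray
    j→b: b black — skip
    j→l: l black — skip
    c gray
      h gray
        a gray
        a black
        h→g: g is gray → back edge
Back edge closes the cycle g → j → c → h → g; its vertices are {c, g, h, j}.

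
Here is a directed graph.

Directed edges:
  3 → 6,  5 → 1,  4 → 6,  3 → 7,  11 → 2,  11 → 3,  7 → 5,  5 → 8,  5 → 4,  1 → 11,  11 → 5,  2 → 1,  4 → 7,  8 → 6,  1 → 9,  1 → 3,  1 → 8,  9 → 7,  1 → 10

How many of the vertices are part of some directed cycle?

A vertex is on a directed cycle iff it belongs to a strongly connected component of size ≥ 2 (or has a self-loop).
The vertices on cycles are {1, 2, 3, 4, 5, 7, 9, 11} — 8 in total.

8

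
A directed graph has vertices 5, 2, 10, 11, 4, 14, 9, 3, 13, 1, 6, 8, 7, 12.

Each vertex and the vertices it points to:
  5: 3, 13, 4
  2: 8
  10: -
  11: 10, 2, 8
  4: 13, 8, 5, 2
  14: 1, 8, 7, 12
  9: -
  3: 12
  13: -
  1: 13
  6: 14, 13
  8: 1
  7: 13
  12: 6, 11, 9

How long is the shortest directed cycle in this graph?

2

For each vertex v, BFS finds the shortest path from v back to v.
The shortest such closed walk is 5 → 4 → 5, length 2.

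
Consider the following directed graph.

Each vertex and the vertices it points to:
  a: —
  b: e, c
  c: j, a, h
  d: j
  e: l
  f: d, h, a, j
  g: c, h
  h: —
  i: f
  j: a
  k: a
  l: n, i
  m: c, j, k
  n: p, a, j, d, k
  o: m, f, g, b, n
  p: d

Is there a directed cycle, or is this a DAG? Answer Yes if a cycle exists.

No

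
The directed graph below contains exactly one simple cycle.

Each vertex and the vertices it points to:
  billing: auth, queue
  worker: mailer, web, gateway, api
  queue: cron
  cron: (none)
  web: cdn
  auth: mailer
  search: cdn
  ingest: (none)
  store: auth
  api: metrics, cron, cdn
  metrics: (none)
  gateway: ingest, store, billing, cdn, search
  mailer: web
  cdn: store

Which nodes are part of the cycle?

DFS with gray/black marking from mailer:
mailer gray
  web gray
    cdn gray
      store gray
        auth gray
          auth→mailer: mailer is gray → back edge
Back edge closes the cycle mailer → web → cdn → store → auth → mailer; its vertices are {cdn, web, auth, store, mailer}.

cdn, web, auth, store, mailer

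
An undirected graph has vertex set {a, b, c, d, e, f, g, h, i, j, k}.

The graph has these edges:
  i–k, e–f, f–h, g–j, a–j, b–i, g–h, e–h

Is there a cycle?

DFS, tracking each vertex's parent; an edge to a visited non-parent vertex closes a cycle.
Start from b:
visit b (parent –)
  visit i (parent b)
    visit k (parent i)
      k–i: parent, skip
    i–b: parent, skip
visit a (parent –)
  visit j (parent a)
    visit g (parent j)
      g–j: parent, skip
      visit h (parent g)
        visit e (parent h)
          e–h: parent, skip
          visit f (parent e)
            f–h: h visited and ≠ parent → cycle
Cycle: h – e – f – h.

Yes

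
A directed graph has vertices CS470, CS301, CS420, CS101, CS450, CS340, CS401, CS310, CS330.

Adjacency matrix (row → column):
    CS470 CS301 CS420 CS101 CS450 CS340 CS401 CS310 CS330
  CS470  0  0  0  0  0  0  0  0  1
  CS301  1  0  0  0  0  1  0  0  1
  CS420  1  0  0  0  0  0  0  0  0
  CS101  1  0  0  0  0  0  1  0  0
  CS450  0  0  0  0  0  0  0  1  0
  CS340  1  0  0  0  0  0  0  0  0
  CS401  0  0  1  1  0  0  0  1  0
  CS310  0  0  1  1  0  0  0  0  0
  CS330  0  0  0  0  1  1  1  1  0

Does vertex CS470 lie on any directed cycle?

Yes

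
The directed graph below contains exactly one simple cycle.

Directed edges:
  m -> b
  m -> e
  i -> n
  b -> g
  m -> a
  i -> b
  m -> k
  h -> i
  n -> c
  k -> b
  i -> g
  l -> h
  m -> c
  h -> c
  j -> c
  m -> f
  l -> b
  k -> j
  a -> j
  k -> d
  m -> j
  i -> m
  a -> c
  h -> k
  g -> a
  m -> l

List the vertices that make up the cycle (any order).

DFS with gray/black marking from i:
i gray
  g gray
    a gray
      j gray
        c gray
        c black
      j black
      a→c: c black — skip
    a black
  g black
  n gray
    n→c: c black — skip
  n black
  b gray
    b→g: g black — skip
  b black
  m gray
    f gray
    f black
    k gray
      k→b: b black — skip
      k→j: j black — skip
      d gray
      d black
    k black
    m→a: a black — skip
    l gray
      l→b: b black — skip
      h gray
        h→k: k black — skip
        h→c: c black — skip
        h→i: i is gray → back edge
Back edge closes the cycle i → m → l → h → i; its vertices are {h, i, l, m}.

h, i, l, m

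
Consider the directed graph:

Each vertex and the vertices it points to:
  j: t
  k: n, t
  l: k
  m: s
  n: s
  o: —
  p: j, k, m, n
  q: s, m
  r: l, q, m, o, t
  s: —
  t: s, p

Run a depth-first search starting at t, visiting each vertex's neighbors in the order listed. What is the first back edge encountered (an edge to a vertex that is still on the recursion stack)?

j→t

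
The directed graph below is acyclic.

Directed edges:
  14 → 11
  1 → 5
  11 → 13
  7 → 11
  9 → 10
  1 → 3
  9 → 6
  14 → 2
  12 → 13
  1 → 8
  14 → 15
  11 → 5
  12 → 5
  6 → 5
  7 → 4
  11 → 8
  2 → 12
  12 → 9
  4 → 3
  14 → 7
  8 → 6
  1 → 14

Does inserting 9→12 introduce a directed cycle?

Yes

Adding 9→12 creates a cycle iff 12 can already reach 9.
Path from 12: 12 → 9.
So 12 → … → 9 → 12 is a cycle.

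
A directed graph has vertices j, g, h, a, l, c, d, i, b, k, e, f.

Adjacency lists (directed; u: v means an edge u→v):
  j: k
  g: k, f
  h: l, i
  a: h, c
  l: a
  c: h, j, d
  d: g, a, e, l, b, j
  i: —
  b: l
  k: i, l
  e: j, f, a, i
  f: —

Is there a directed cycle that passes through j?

j is on a cycle iff j can reach itself via ≥1 edge.
j → k → l → a → c → j — yes.

Yes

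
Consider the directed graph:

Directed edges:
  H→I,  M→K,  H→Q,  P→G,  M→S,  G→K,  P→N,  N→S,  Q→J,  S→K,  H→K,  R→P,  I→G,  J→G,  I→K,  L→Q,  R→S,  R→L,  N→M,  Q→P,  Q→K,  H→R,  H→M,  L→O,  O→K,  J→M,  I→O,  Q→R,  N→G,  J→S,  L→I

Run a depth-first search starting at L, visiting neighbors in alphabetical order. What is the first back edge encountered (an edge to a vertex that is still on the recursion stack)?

R→L

DFS from L (visiting neighbors in alphabetical order); mark gray on enter, black on exit:
L gray
  I gray
    G gray
      K gray
      K black
    G black
    I→K: K black — skip
    O gray
      O→K: K black — skip
    O black
  I black
  L→O: O black — skip
  Q gray
    J gray
      J→G: G black — skip
      M gray
        M→K: K black — skip
        S gray
          S→K: K black — skip
        S black
      M black
      J→S: S black — skip
    J black
    Q→K: K black — skip
    P gray
      P→G: G black — skip
      N gray
        N→G: G black — skip
        N→M: M black — skip
        N→S: S black — skip
      N black
    P black
    R gray
      R→L: L is gray → back edge
First back edge: R → L.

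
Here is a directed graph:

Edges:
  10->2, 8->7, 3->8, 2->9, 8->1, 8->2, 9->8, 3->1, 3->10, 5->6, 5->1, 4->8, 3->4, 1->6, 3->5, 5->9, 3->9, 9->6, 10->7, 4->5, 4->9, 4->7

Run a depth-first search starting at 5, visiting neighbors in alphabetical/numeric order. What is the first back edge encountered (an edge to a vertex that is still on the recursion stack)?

DFS from 5 (visiting neighbors in alphabetical/numeric order); mark gray on enter, black on exit:
5 gray
  1 gray
    6 gray
    6 black
  1 black
  5→6: 6 black — skip
  9 gray
    9→6: 6 black — skip
    8 gray
      8→1: 1 black — skip
      2 gray
        2→9: 9 is gray → back edge
First back edge: 2 → 9.

2→9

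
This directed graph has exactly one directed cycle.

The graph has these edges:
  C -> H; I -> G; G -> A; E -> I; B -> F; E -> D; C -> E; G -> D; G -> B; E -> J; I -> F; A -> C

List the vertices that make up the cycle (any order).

A, C, E, G, I

DFS with gray/black marking from E:
E gray
  I gray
    G gray
      D gray
      D black
      A gray
        C gray
          H gray
          H black
          C→E: E is gray → back edge
Back edge closes the cycle E → I → G → A → C → E; its vertices are {A, C, E, G, I}.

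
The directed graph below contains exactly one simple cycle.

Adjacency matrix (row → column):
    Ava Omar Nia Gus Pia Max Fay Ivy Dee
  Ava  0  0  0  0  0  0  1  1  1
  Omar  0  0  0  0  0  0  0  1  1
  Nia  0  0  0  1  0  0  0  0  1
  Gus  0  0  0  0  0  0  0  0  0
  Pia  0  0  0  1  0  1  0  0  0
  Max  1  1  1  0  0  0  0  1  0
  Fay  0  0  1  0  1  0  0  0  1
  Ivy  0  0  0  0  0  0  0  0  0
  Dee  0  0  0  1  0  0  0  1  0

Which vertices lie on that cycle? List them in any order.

DFS with gray/black marking from Max:
Max gray
  Nia gray
    Gus gray
    Gus black
    Dee gray
      Ivy gray
      Ivy black
      Dee→Gus: Gus black — skip
    Dee black
  Nia black
  Ava gray
    Ava→Dee: Dee black — skip
    Fay gray
      Fay→Dee: Dee black — skip
      Pia gray
        Pia→Gus: Gus black — skip
        Pia→Max: Max is gray → back edge
Back edge closes the cycle Max → Ava → Fay → Pia → Max; its vertices are {Ava, Fay, Max, Pia}.

Ava, Fay, Max, Pia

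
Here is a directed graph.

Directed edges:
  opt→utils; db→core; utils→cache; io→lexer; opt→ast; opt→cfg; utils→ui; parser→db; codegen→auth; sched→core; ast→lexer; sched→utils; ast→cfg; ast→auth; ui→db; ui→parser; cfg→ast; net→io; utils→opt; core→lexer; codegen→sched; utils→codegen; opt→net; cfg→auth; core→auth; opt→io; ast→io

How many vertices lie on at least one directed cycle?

A vertex is on a directed cycle iff it belongs to a strongly connected component of size ≥ 2 (or has a self-loop).
The vertices on cycles are {ast, cfg, opt, sched, utils, codegen} — 6 in total.

6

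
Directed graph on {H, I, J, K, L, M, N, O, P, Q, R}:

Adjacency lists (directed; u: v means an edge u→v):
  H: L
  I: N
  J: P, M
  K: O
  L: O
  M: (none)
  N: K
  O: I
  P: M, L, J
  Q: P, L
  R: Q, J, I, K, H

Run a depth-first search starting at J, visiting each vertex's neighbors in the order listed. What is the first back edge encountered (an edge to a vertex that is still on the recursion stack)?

K→O

DFS from J (visiting each vertex's neighbors in the order listed); mark gray on enter, black on exit:
J gray
  P gray
    M gray
    M black
    L gray
      O gray
        I gray
          N gray
            K gray
              K→O: O is gray → back edge
First back edge: K → O.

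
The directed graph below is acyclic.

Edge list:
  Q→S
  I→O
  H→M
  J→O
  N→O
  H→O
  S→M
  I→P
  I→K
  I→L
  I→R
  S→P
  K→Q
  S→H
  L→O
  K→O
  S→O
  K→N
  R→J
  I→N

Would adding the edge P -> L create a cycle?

No

Adding P→L creates a cycle iff L can already reach P.
Explore from L: no path reaches P. The graph stays acyclic.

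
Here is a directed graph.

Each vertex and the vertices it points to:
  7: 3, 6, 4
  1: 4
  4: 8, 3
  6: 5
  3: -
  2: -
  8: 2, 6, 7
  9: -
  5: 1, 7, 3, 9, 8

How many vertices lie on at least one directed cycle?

A vertex is on a directed cycle iff it belongs to a strongly connected component of size ≥ 2 (or has a self-loop).
The vertices on cycles are {1, 4, 5, 6, 7, 8} — 6 in total.

6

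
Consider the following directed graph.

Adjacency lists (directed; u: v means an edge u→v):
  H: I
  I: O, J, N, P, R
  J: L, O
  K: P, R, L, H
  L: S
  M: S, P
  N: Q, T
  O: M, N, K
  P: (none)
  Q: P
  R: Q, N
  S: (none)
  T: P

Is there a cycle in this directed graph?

DFS with white/gray/black marking, starting from J:
J gray
  L gray
    S gray
    S black
  L black
  O gray
    M gray
      M→S: S black — skip
      P gray
      P black
    M black
    N gray
      Q gray
        Q→P: P black — skip
      Q black
      T gray
        T→P: P black — skip
      T black
    N black
    K gray
      K→P: P black — skip
      R gray
        R→Q: Q black — skip
        R→N: N black — skip
      R black
      K→L: L black — skip
      H gray
        I gray
          I→O: O is gray → back edge
Back edge found, so a cycle exists: O → K → H → I → O.

Yes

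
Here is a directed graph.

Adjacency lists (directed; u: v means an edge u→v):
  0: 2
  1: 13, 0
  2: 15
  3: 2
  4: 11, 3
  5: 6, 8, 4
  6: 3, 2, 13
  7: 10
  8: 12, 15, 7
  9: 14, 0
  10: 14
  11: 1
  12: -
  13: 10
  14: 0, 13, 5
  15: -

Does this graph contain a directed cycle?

Yes

DFS with white/gray/black marking, starting from 2:
2 gray
  15 gray
  15 black
2 black
0 gray
  0→2: 2 black — skip
0 black
1 gray
  13 gray
    10 gray
      14 gray
        14→0: 0 black — skip
        14→13: 13 is gray → back edge
Back edge found, so a cycle exists: 13 → 10 → 14 → 13.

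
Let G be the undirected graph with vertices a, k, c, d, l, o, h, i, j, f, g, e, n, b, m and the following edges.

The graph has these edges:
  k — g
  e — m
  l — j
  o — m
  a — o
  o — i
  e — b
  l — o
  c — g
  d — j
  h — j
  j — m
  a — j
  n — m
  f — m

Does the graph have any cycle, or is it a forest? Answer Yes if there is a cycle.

DFS, tracking each vertex's parent; an edge to a visited non-parent vertex closes a cycle.
Start from k:
visit k (parent –)
  visit g (parent k)
    g–k: parent, skip
    visit c (parent g)
      c–g: parent, skip
visit a (parent –)
  visit o (parent a)
    visit l (parent o)
      l–o: parent, skip
      visit j (parent l)
        j–l: parent, skip
        visit h (parent j)
          h–j: parent, skip
        j–a: a visited and ≠ parent → cycle
Cycle: a – o – l – j – a.

Yes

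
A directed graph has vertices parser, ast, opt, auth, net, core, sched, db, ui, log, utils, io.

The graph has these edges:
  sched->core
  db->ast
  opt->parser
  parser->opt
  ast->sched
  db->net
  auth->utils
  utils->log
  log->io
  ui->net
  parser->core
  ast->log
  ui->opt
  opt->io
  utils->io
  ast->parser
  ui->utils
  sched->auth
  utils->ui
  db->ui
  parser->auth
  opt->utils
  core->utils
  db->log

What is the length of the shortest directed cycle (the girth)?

For each vertex v, BFS finds the shortest path from v back to v.
The shortest such closed walk is ui → utils → ui, length 2.

2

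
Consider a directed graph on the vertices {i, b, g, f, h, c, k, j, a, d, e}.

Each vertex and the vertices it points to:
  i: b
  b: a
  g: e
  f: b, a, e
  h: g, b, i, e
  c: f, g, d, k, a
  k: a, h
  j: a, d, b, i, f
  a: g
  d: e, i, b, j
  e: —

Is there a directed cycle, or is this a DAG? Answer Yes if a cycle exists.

Yes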